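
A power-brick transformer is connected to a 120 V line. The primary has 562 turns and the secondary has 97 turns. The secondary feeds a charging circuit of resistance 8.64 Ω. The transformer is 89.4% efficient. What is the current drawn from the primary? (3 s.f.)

I_p ≈ 0.463 A

V_s = 120 × 97/562 = 20.712 V.
I_s = V_s/R = 20.712/8.64 = 2.3972 A.
P_out = V_s I_s = 20.712 × 2.3972 = 49.650 W.
P_in = P_out/η = 49.650/0.894 = 55.537 W.
I_p = P_in/V_p = 55.537/120 = 0.463 A.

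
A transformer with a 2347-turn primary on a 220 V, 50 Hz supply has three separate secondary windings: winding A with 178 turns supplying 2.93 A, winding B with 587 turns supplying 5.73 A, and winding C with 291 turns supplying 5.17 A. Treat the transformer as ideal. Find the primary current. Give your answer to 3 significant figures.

I_p ≈ 2.30 A

V_A = 220 × 178/2347 = 16.685 V; V_B = 220 × 587/2347 = 55.023 V; V_C = 220 × 291/2347 = 27.277 V.
P_out = V_A I_A + V_B I_B + V_C I_C = 16.685×2.93 + 55.023×5.73 + 27.277×5.17 = 48.887 + 315.28 + 141.02 = 505.20 W.
Ideal ⇒ P_in = P_out, so I_p = P_out/V_p = 505.20/220 = 2.30 A.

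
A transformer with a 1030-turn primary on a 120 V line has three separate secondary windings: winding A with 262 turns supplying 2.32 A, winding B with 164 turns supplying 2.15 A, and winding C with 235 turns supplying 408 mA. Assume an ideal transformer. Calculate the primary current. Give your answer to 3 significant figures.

I_p ≈ 1.03 A

V_A = 120 × 262/1030 = 30.524 V; V_B = 120 × 164/1030 = 19.107 V; V_C = 120 × 235/1030 = 27.379 V.
P_out = V_A I_A + V_B I_B + V_C I_C = 30.524×2.32 + 19.107×2.15 + 27.379×0.408 = 70.816 + 41.080 + 11.170 = 123.07 W.
Ideal ⇒ P_in = P_out, so I_p = P_out/V_p = 123.07/120 = 1.03 A.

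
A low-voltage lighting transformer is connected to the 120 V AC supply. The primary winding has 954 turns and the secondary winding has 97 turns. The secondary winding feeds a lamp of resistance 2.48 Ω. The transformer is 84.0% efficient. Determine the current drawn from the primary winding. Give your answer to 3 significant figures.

I_p ≈ 0.596 A

V_s = 120 × 97/954 = 12.201 V.
I_s = V_s/R = 12.201/2.48 = 4.9199 A.
P_out = V_s I_s = 12.201 × 4.9199 = 60.029 W.
P_in = P_out/η = 60.029/0.840 = 71.463 W.
I_p = P_in/V_p = 71.463/120 = 0.596 A.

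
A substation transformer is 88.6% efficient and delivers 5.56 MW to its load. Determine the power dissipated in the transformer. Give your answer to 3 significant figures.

P_loss ≈ 715000 W

P_in = P_out/η = 5.56×10^6/0.886 = 6.27540×10^6 W.
P_loss = P_in − P_out = 6.27540×10^6 − 5.56×10^6 = 715000 W.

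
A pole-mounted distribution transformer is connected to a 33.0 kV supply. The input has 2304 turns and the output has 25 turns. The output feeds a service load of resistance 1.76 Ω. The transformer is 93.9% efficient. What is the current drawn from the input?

V_out = 33000 × 25/2304 = 358.07 V.
I_out = V_out/R = 358.07/1.76 = 203.45 A.
P_out = V_out I_out = 358.07 × 203.45 = 72850 W.
P_in = P_out/η = 72850/0.939 = 77583 W.
I_in = P_in/V_in = 77583/33000 = 2.35 A.

I_in ≈ 2.35 A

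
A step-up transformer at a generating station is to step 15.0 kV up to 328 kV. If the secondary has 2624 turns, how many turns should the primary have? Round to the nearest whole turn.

N_p = 120 turns

N_p/N_s = V_p/V_s, so N_p = 2624 × 15000/328000 = 120.0 ≈ 120 turns.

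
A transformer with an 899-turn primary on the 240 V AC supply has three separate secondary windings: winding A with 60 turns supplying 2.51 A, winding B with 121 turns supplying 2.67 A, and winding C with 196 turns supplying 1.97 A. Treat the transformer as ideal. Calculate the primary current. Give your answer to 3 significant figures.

V_A = 240 × 60/899 = 16.018 V; V_B = 240 × 121/899 = 32.303 V; V_C = 240 × 196/899 = 52.325 V.
P_out = V_A I_A + V_B I_B + V_C I_C = 16.018×2.51 + 32.303×2.67 + 52.325×1.97 = 40.205 + 86.248 + 103.08 = 229.53 W.
Ideal ⇒ P_in = P_out, so I_p = P_out/V_p = 229.53/240 = 0.956 A.

I_p ≈ 0.956 A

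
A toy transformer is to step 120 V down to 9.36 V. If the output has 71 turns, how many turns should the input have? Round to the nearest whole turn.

N_in = 910 turns

N_in/N_out = V_in/V_out, so N_in = 71 × 120/9.36 = 910.3 ≈ 910 turns.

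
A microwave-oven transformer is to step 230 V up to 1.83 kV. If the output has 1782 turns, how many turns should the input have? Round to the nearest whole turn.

N_in/N_out = V_in/V_out, so N_in = 1782 × 230/1830 = 224.0 ≈ 224 turns.

N_in = 224 turns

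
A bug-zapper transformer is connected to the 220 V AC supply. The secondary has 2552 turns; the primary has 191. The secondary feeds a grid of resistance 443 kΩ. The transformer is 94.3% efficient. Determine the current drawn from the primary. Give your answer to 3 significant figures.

I_p ≈ 0.0940 A

V_s = 220 × 2552/191 = 2939.5 V.
I_s = V_s/R = 2939.5/443000 = 0.0066354 A.
P_out = V_s I_s = 2939.5 × 0.0066354 = 19.505 W.
P_in = P_out/η = 19.505/0.943 = 20.684 W.
I_p = P_in/V_p = 20.684/220 = 0.0940 A.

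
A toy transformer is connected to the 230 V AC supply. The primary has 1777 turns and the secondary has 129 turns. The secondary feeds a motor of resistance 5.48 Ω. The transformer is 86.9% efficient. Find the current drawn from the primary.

V_s = 230 × 129/1777 = 16.697 V.
I_s = V_s/R = 16.697/5.48 = 3.0468 A.
P_out = V_s I_s = 16.697 × 3.0468 = 50.872 W.
P_in = P_out/η = 50.872/0.869 = 58.541 W.
I_p = P_in/V_p = 58.541/230 = 0.255 A.

I_p ≈ 0.255 A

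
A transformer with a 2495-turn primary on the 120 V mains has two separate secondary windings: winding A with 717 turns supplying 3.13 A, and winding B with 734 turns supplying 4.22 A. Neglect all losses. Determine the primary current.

I_p ≈ 2.14 A

V_A = 120 × 717/2495 = 34.485 V; V_B = 120 × 734/2495 = 35.303 V.
P_out = V_A I_A + V_B I_B = 34.485×3.13 + 35.303×4.22 = 107.94 + 148.98 = 256.91 W.
Ideal ⇒ P_in = P_out, so I_p = P_out/V_p = 256.91/120 = 2.14 A.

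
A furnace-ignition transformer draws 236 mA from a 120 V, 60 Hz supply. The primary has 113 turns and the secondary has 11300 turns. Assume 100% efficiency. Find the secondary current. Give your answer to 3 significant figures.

I_s ≈ 0.00236 A

I_s/I_p = N_p/N_s, so I_s = 0.236 × 113/11300 = 0.00236 A.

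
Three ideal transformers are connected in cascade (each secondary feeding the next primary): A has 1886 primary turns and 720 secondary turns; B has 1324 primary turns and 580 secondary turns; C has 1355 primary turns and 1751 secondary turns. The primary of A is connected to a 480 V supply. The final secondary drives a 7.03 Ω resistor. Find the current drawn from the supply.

Secondary of A: V = 480.00 × 720/1886 = 183.24 V.
Secondary of B: V = 183.24 × 580/1324 = 80.273 V.
Secondary of C: V = 80.273 × 1751/1355 = 103.73 V.
I_load = 103.73/7.03 = 14.756 A, so P_out = 103.73 × 14.756 = 1530.7 W.
All ideal ⇒ P_in = P_out, so I_supply = 1530.7/480 = 3.19 A.

I_supply ≈ 3.19 A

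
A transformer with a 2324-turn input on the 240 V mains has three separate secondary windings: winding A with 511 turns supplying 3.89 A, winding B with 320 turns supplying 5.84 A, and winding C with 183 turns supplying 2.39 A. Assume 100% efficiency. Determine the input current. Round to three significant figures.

V_A = 240 × 511/2324 = 52.771 V; V_B = 240 × 320/2324 = 33.046 V; V_C = 240 × 183/2324 = 18.898 V.
P_out = V_A I_A + V_B I_B + V_C I_C = 52.771×3.89 + 33.046×5.84 + 18.898×2.39 = 205.28 + 192.99 + 45.167 = 443.44 W.
Ideal ⇒ P_in = P_out, so I_in = P_out/V_in = 443.44/240 = 1.85 A.

I_in ≈ 1.85 A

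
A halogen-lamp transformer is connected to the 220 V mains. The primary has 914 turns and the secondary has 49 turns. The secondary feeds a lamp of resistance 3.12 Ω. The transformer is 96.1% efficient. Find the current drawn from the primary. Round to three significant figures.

I_p ≈ 0.211 A

V_s = 220 × 49/914 = 11.794 V.
I_s = V_s/R = 11.794/3.12 = 3.7802 A.
P_out = V_s I_s = 11.794 × 3.7802 = 44.585 W.
P_in = P_out/η = 44.585/0.961 = 46.395 W.
I_p = P_in/V_p = 46.395/220 = 0.211 A.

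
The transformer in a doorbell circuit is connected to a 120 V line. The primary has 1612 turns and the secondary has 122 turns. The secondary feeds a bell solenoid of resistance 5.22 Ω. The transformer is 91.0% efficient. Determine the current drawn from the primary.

I_p ≈ 0.145 A

V_s = 120 × 122/1612 = 9.0819 V.
I_s = V_s/R = 9.0819/5.22 = 1.7398 A.
P_out = V_s I_s = 9.0819 × 1.7398 = 15.801 W.
P_in = P_out/η = 15.801/0.910 = 17.364 W.
I_p = P_in/V_p = 17.364/120 = 0.145 A.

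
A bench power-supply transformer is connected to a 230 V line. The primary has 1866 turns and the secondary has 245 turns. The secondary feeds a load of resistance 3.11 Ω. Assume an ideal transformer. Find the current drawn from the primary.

I_p ≈ 1.27 A

V_s = V_p × N_s/N_p = 230 × 245/1866 = 30.198 V.
I_s = V_s/R = 30.198/3.11 = 9.7101 A.
For an ideal transformer I_p N_p = I_s N_s, so I_p = 9.7101 × 245/1866 = 1.27 A.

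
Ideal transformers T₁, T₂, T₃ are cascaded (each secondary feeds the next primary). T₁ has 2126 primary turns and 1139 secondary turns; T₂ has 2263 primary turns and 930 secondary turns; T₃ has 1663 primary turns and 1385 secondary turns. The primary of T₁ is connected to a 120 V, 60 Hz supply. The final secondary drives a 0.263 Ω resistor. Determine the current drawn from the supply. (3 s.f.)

After T₁: V = 120.00 × 1139/2126 = 64.290 V.
After T₂: V = 64.290 × 930/2263 = 26.420 V.
After T₃: V = 26.420 × 1385/1663 = 22.004 V.
I_load = 22.004/0.263 = 83.665 A, so P_out = 22.004 × 83.665 = 1840.9 W.
All ideal ⇒ P_in = P_out, so I_supply = 1840.9/120 = 15.3 A.

I_supply ≈ 15.3 A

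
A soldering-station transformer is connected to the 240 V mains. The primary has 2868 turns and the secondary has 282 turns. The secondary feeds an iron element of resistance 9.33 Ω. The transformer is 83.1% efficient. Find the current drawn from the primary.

I_p ≈ 0.299 A

V_s = 240 × 282/2868 = 23.598 V.
I_s = V_s/R = 23.598/9.33 = 2.5293 A.
P_out = V_s I_s = 23.598 × 2.5293 = 59.687 W.
P_in = P_out/η = 59.687/0.831 = 71.826 W.
I_p = P_in/V_p = 71.826/240 = 0.299 A.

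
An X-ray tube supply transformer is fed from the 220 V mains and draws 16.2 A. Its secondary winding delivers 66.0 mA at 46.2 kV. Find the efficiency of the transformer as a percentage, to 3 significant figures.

P_in = 220 × 16.2 = 3564.00 W.
P_out = 46200 × 0.0660 = 3049.20 W.
η = P_out/P_in = 3049.20/3564.00 = 0.856.

η ≈ 85.6%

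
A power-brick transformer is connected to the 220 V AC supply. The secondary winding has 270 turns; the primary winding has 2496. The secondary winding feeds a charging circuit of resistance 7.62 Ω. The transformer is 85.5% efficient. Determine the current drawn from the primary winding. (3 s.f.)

I_p ≈ 0.395 A

V_s = 220 × 270/2496 = 23.798 V.
I_s = V_s/R = 23.798/7.62 = 3.1231 A.
P_out = V_s I_s = 23.798 × 3.1231 = 74.324 W.
P_in = P_out/η = 74.324/0.855 = 86.929 W.
I_p = P_in/V_p = 86.929/220 = 0.395 A.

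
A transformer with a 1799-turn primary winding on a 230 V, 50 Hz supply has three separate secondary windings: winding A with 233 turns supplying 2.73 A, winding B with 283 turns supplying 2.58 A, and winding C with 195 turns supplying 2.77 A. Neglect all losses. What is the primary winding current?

V_A = 230 × 233/1799 = 29.789 V; V_B = 230 × 283/1799 = 36.181 V; V_C = 230 × 195/1799 = 24.931 V.
P_out = V_A I_A + V_B I_B + V_C I_C = 29.789×2.73 + 36.181×2.58 + 24.931×2.77 = 81.323 + 93.348 + 69.058 = 243.73 W.
Ideal ⇒ P_in = P_out, so I_p = P_out/V_p = 243.73/230 = 1.06 A.

I_p ≈ 1.06 A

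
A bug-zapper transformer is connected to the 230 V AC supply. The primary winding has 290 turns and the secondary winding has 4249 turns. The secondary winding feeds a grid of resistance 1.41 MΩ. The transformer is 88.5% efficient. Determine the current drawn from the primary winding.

V_s = 230 × 4249/290 = 3369.9 V.
I_s = V_s/R = 3369.9/(1.41×10^6) = 0.0023900 A.
P_out = V_s I_s = 3369.9 × 0.0023900 = 8.0540 W.
P_in = P_out/η = 8.0540/0.885 = 9.1006 W.
I_p = P_in/V_p = 9.1006/230 = 0.0396 A.

I_p ≈ 0.0396 A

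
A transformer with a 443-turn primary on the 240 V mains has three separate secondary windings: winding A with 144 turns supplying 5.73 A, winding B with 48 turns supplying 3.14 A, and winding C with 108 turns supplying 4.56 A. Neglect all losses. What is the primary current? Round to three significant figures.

I_p ≈ 3.31 A

V_A = 240 × 144/443 = 78.014 V; V_B = 240 × 48/443 = 26.005 V; V_C = 240 × 108/443 = 58.510 V.
P_out = V_A I_A + V_B I_B + V_C I_C = 78.014×5.73 + 26.005×3.14 + 58.510×4.56 = 447.02 + 81.654 + 266.81 = 795.48 W.
Ideal ⇒ P_in = P_out, so I_p = P_out/V_p = 795.48/240 = 3.31 A.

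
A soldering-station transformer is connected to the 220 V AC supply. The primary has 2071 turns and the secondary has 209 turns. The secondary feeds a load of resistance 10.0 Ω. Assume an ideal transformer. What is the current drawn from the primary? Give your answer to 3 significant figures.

I_p ≈ 0.224 A

V_s = V_p × N_s/N_p = 220 × 209/2071 = 22.202 V.
I_s = V_s/R = 22.202/10.0 = 2.2202 A.
For an ideal transformer I_p N_p = I_s N_s, so I_p = 2.2202 × 209/2071 = 0.224 A.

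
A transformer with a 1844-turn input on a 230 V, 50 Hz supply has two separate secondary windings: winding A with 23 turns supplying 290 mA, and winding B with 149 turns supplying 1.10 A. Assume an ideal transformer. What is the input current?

V_A = 230 × 23/1844 = 2.8688 V; V_B = 230 × 149/1844 = 18.585 V.
P_out = V_A I_A + V_B I_B = 2.8688×0.290 + 18.585×1.10 = 0.83194 + 20.443 = 21.275 W.
Ideal ⇒ P_in = P_out, so I_in = P_out/V_in = 21.275/230 = 0.0925 A.

I_in ≈ 0.0925 A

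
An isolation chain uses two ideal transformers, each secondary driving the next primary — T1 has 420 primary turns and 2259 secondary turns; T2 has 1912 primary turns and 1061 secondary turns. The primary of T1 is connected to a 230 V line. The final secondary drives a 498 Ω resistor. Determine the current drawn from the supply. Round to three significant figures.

After T1: V = 230.00 × 2259/420 = 1237.1 V.
After T2: V = 1237.1 × 1061/1912 = 686.47 V.
I_load = 686.47/498 = 1.3785 A, so P_out = 686.47 × 1.3785 = 946.27 W.
All ideal ⇒ P_in = P_out, so I_supply = 946.27/230 = 4.11 A.

I_supply ≈ 4.11 A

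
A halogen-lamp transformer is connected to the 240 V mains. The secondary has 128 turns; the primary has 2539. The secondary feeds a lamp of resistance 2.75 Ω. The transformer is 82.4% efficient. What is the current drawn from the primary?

V_s = 240 × 128/2539 = 12.099 V.
I_s = V_s/R = 12.099/2.75 = 4.3997 A.
P_out = V_s I_s = 12.099 × 4.3997 = 53.233 W.
P_in = P_out/η = 53.233/0.824 = 64.604 W.
I_p = P_in/V_p = 64.604/240 = 0.269 A.

I_p ≈ 0.269 A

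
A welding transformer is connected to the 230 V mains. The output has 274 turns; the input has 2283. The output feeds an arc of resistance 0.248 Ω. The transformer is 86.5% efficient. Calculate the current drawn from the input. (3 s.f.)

V_out = 230 × 274/2283 = 27.604 V.
I_out = V_out/R = 27.604/0.248 = 111.31 A.
P_out = V_out I_out = 27.604 × 111.31 = 3072.5 W.
P_in = P_out/η = 3072.5/0.865 = 3552.0 W.
I_in = P_in/V_in = 3552.0/230 = 15.4 A.

I_in ≈ 15.4 A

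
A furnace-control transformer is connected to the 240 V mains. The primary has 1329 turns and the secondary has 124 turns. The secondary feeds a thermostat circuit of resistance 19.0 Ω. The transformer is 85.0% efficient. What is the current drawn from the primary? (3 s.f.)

I_p ≈ 0.129 A

V_s = 240 × 124/1329 = 22.393 V.
I_s = V_s/R = 22.393/19.0 = 1.1786 A.
P_out = V_s I_s = 22.393 × 1.1786 = 26.391 W.
P_in = P_out/η = 26.391/0.850 = 31.049 W.
I_p = P_in/V_p = 31.049/240 = 0.129 A.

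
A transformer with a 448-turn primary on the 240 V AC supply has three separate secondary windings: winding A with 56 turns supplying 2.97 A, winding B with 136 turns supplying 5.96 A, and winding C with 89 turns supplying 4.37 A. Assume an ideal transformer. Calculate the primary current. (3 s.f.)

V_A = 240 × 56/448 = 30.000 V; V_B = 240 × 136/448 = 72.857 V; V_C = 240 × 89/448 = 47.679 V.
P_out = V_A I_A + V_B I_B + V_C I_C = 30.000×2.97 + 72.857×5.96 + 47.679×4.37 = 89.100 + 434.23 + 208.36 = 731.68 W.
Ideal ⇒ P_in = P_out, so I_p = P_out/V_p = 731.68/240 = 3.05 A.

I_p ≈ 3.05 A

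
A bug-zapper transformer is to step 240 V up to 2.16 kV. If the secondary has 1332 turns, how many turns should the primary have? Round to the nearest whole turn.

N_p/N_s = V_p/V_s, so N_p = 1332 × 240/2160 = 148.0 ≈ 148 turns.

N_p = 148 turns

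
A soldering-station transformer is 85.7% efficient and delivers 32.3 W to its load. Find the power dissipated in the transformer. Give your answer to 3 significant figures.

P_in = P_out/η = 32.3/0.857 = 37.6896 W.
P_loss = P_in − P_out = 37.6896 − 32.3 = 5.39 W.

P_loss ≈ 5.39 W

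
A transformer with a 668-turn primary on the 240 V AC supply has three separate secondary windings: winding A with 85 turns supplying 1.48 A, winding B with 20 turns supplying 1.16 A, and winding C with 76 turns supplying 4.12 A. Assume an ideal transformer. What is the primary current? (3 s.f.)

V_A = 240 × 85/668 = 30.539 V; V_B = 240 × 20/668 = 7.1856 V; V_C = 240 × 76/668 = 27.305 V.
P_out = V_A I_A + V_B I_B + V_C I_C = 30.539×1.48 + 7.1856×1.16 + 27.305×4.12 = 45.198 + 8.3353 + 112.50 = 166.03 W.
Ideal ⇒ P_in = P_out, so I_p = P_out/V_p = 166.03/240 = 0.692 A.

I_p ≈ 0.692 A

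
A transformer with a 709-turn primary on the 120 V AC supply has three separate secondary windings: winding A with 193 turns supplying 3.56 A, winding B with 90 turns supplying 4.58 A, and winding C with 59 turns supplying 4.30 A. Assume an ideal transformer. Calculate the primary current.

V_A = 120 × 193/709 = 32.666 V; V_B = 120 × 90/709 = 15.233 V; V_C = 120 × 59/709 = 9.9859 V.
P_out = V_A I_A + V_B I_B + V_C I_C = 32.666×3.56 + 15.233×4.58 + 9.9859×4.30 = 116.29 + 69.766 + 42.939 = 229.00 W.
Ideal ⇒ P_in = P_out, so I_p = P_out/V_p = 229.00/120 = 1.91 A.

I_p ≈ 1.91 A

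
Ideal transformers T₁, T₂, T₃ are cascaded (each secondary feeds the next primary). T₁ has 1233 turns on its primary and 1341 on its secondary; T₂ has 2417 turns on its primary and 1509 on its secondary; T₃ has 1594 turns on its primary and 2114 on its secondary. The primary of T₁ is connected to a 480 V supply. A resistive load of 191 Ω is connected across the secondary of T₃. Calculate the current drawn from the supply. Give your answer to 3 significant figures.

Secondary of T₁: V = 480.00 × 1341/1233 = 522.04 V.
Secondary of T₂: V = 522.04 × 1509/2417 = 325.93 V.
Secondary of T₃: V = 325.93 × 2114/1594 = 432.25 V.
I_load = 432.25/191 = 2.2631 A, so P_out = 432.25 × 2.2631 = 978.23 W.
All ideal ⇒ P_in = P_out, so I_supply = 978.23/480 = 2.04 A.

I_supply ≈ 2.04 A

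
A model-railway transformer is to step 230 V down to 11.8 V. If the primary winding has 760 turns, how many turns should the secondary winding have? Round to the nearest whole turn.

N_s/N_p = V_s/V_p, so N_s = 760 × 11.8/230 = 39.0 ≈ 39 turns.

N_s = 39 turns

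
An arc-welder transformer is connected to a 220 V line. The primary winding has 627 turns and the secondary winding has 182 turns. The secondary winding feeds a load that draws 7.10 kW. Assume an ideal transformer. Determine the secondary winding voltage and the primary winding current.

V_s ≈ 63.9 V, I_p ≈ 32.3 A

V_s = V_p × N_s/N_p = 220 × 182/627 = 63.860 V.
I_s = P/V_s = 7100/63.860 = 111.18 A.
I_p = I_s × N_s/N_p = 111.18 × 182/627 = 32.3 A.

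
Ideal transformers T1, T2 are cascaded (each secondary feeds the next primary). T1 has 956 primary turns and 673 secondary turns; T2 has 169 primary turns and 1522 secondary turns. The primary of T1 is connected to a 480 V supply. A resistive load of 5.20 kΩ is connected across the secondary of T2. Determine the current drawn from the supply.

Secondary of T1: V = 480.00 × 673/956 = 337.91 V.
Secondary of T2: V = 337.91 × 1522/169 = 3043.2 V.
I_load = 3043.2/5200 = 0.58523 A, so P_out = 3043.2 × 0.58523 = 1780.9 W.
All ideal ⇒ P_in = P_out, so I_supply = 1780.9/480 = 3.71 A.

I_supply ≈ 3.71 A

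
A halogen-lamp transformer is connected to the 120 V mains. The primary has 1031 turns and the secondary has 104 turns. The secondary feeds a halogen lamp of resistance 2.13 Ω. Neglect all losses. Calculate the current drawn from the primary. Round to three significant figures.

V_s = V_p × N_s/N_p = 120 × 104/1031 = 12.105 V.
I_s = V_s/R = 12.105/2.13 = 5.6830 A.
For an ideal transformer I_p N_p = I_s N_s, so I_p = 5.6830 × 104/1031 = 0.573 A.

I_p ≈ 0.573 A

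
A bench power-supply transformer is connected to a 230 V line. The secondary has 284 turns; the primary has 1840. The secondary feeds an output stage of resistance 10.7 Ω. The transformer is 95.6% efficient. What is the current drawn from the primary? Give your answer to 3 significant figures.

I_p ≈ 0.536 A

V_s = 230 × 284/1840 = 35.500 V.
I_s = V_s/R = 35.500/10.7 = 3.3178 A.
P_out = V_s I_s = 35.500 × 3.3178 = 117.78 W.
P_in = P_out/η = 117.78/0.956 = 123.20 W.
I_p = P_in/V_p = 123.20/230 = 0.536 A.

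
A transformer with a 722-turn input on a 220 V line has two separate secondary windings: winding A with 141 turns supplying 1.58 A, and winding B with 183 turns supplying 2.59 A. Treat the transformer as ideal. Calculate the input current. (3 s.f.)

I_in ≈ 0.965 A

V_A = 220 × 141/722 = 42.964 V; V_B = 220 × 183/722 = 55.762 V.
P_out = V_A I_A + V_B I_B = 42.964×1.58 + 55.762×2.59 = 67.883 + 144.42 = 212.31 W.
Ideal ⇒ P_in = P_out, so I_in = P_out/V_in = 212.31/220 = 0.965 A.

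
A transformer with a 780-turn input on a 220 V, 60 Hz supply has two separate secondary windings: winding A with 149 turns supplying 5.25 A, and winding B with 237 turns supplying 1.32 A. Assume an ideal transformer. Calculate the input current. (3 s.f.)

V_A = 220 × 149/780 = 42.026 V; V_B = 220 × 237/780 = 66.846 V.
P_out = V_A I_A + V_B I_B = 42.026×5.25 + 66.846×1.32 = 220.63 + 88.237 = 308.87 W.
Ideal ⇒ P_in = P_out, so I_in = P_out/V_in = 308.87/220 = 1.40 A.

I_in ≈ 1.40 A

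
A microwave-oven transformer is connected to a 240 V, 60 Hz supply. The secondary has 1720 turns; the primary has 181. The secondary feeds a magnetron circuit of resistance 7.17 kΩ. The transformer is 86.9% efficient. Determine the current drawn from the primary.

V_s = 240 × 1720/181 = 2280.7 V.
I_s = V_s/R = 2280.7/7170 = 0.31808 A.
P_out = V_s I_s = 2280.7 × 0.31808 = 725.44 W.
P_in = P_out/η = 725.44/0.869 = 834.80 W.
I_p = P_in/V_p = 834.80/240 = 3.48 A.

I_p ≈ 3.48 A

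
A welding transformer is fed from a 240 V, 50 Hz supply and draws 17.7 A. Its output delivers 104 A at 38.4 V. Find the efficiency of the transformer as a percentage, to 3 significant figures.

η ≈ 94.0%

P_in = 240 × 17.7 = 4248.00 W.
P_out = 38.4 × 104 = 3993.60 W.
η = P_out/P_in = 3993.60/4248.00 = 0.940.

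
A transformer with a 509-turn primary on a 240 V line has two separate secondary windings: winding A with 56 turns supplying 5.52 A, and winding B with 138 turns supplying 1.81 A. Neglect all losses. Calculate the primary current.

V_A = 240 × 56/509 = 26.405 V; V_B = 240 × 138/509 = 65.069 V.
P_out = V_A I_A + V_B I_B = 26.405×5.52 + 65.069×1.81 = 145.75 + 117.77 = 263.53 W.
Ideal ⇒ P_in = P_out, so I_p = P_out/V_p = 263.53/240 = 1.10 A.

I_p ≈ 1.10 A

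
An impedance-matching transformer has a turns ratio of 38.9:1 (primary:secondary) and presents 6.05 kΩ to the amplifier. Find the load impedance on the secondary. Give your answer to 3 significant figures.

Z_s = Z_p/(N_p/N_s)² = 6050/38.9² = 4.00 Ω.

Z_s ≈ 4.00 Ω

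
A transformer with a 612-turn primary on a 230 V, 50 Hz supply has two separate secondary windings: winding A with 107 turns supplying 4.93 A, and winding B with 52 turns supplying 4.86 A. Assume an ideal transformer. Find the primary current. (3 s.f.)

I_p ≈ 1.27 A

V_A = 230 × 107/612 = 40.212 V; V_B = 230 × 52/612 = 19.542 V.
P_out = V_A I_A + V_B I_B = 40.212×4.93 + 19.542×4.86 = 198.25 + 94.976 = 293.22 W.
Ideal ⇒ P_in = P_out, so I_p = P_out/V_p = 293.22/230 = 1.27 A.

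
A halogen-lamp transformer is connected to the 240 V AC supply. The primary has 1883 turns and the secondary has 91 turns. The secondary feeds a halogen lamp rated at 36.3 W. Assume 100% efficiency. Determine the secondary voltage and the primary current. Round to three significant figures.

V_s = V_p × N_s/N_p = 240 × 91/1883 = 11.599 V.
I_s = P/V_s = 36.3/11.599 = 3.1297 A.
I_p = I_s × N_s/N_p = 3.1297 × 91/1883 = 0.151 A.

V_s ≈ 11.6 V, I_p ≈ 0.151 A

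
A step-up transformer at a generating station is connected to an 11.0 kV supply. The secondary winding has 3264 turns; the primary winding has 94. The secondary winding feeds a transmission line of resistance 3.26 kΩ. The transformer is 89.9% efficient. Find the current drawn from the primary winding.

V_s = 11000 × 3264/94 = 381960 V.
I_s = V_s/R = 381960/3260 = 117.16 A.
P_out = V_s I_s = 381960 × 117.16 = 4.4752×10^7 W.
P_in = P_out/η = 4.4752×10^7/0.899 = 4.9780×10^7 W.
I_p = P_in/V_p = 4.9780×10^7/11000 = 4530 A.

I_p ≈ 4530 A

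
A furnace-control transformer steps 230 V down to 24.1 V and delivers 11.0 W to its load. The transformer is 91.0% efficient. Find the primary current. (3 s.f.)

I_p ≈ 0.0526 A

P_in = P_out/η = 11.0/0.910 = 12.088 W.
I_p = P_in/V_p = 12.088/230 = 0.0526 A.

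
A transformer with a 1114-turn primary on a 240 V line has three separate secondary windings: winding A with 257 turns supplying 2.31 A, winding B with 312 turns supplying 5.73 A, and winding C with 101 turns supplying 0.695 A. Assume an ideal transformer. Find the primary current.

I_p ≈ 2.20 A

V_A = 240 × 257/1114 = 55.368 V; V_B = 240 × 312/1114 = 67.217 V; V_C = 240 × 101/1114 = 21.759 V.
P_out = V_A I_A + V_B I_B + V_C I_C = 55.368×2.31 + 67.217×5.73 + 21.759×0.695 = 127.90 + 385.15 + 15.123 = 528.18 W.
Ideal ⇒ P_in = P_out, so I_p = P_out/V_p = 528.18/240 = 2.20 A.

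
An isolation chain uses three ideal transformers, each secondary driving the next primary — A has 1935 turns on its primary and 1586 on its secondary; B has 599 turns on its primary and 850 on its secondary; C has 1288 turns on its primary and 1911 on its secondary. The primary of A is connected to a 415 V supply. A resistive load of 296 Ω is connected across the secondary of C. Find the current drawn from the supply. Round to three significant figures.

I_supply ≈ 4.18 A

Secondary of A: V = 415.00 × 1586/1935 = 340.15 V.
Secondary of B: V = 340.15 × 850/599 = 482.68 V.
Secondary of C: V = 482.68 × 1911/1288 = 716.16 V.
I_load = 716.16/296 = 2.4194 A, so P_out = 716.16 × 2.4194 = 1732.7 W.
All ideal ⇒ P_in = P_out, so I_supply = 1732.7/415 = 4.18 A.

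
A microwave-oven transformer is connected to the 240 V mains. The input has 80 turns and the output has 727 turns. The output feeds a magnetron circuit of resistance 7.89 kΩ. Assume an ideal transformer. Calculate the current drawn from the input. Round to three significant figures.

V_out = V_in × N_out/N_in = 240 × 727/80 = 2181.0 V.
I_out = V_out/R = 2181.0/7890 = 0.27643 A.
For an ideal transformer I_in N_in = I_out N_out, so I_in = 0.27643 × 727/80 = 2.51 A.

I_in ≈ 2.51 A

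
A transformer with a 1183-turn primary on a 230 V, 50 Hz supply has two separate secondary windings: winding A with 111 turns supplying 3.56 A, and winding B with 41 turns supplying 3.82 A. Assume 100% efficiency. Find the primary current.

I_p ≈ 0.466 A

V_A = 230 × 111/1183 = 21.581 V; V_B = 230 × 41/1183 = 7.9713 V.
P_out = V_A I_A + V_B I_B = 21.581×3.56 + 7.9713×3.82 = 76.827 + 30.450 = 107.28 W.
Ideal ⇒ P_in = P_out, so I_p = P_out/V_p = 107.28/230 = 0.466 A.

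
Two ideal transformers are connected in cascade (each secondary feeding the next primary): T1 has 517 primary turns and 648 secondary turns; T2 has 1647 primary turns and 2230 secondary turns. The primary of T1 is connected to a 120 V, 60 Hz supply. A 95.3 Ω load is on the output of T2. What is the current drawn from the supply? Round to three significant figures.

After T1: V = 120.00 × 648/517 = 150.41 V.
After T2: V = 150.41 × 2230/1647 = 203.65 V.
I_load = 203.65/95.3 = 2.1369 A, so P_out = 203.65 × 2.1369 = 435.17 W.
All ideal ⇒ P_in = P_out, so I_supply = 435.17/120 = 3.63 A.

I_supply ≈ 3.63 A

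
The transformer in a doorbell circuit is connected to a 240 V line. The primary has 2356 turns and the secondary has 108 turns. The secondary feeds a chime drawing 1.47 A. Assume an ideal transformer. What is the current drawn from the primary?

I_p ≈ 0.0674 A

For an ideal transformer I_p N_p = I_s N_s, so I_p = 1.47 × 108/2356 = 0.0674 A.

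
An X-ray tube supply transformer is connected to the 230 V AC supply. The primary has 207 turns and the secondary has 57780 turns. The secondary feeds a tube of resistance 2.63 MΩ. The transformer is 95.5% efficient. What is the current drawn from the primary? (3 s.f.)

I_p ≈ 7.13 A

V_s = 230 × 57780/207 = 64200 V.
I_s = V_s/R = 64200/(2.63×10^6) = 0.024411 A.
P_out = V_s I_s = 64200 × 0.024411 = 1567.2 W.
P_in = P_out/η = 1567.2/0.955 = 1641.0 W.
I_p = P_in/V_p = 1641.0/230 = 7.13 A.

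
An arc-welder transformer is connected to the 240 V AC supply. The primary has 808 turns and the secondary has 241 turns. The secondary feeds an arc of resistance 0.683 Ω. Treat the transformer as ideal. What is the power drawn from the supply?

P ≈ 7500 W

V_s = V_p × N_s/N_p = 240 × 241/808 = 71.584 V.
I_s = V_s/R = 71.584/0.683 = 104.81 A.
I_p = I_s × N_s/N_p = 104.81 × 241/808 = 31.261 A.
P = V_p I_p = 240 × 31.261 = 7500 W.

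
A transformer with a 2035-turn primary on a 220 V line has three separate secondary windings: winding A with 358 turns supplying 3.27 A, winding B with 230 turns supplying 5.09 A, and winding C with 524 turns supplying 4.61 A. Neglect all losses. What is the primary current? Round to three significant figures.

V_A = 220 × 358/2035 = 38.703 V; V_B = 220 × 230/2035 = 24.865 V; V_C = 220 × 524/2035 = 56.649 V.
P_out = V_A I_A + V_B I_B + V_C I_C = 38.703×3.27 + 24.865×5.09 + 56.649×4.61 = 126.56 + 126.56 + 261.15 = 514.27 W.
Ideal ⇒ P_in = P_out, so I_p = P_out/V_p = 514.27/220 = 2.34 A.

I_p ≈ 2.34 A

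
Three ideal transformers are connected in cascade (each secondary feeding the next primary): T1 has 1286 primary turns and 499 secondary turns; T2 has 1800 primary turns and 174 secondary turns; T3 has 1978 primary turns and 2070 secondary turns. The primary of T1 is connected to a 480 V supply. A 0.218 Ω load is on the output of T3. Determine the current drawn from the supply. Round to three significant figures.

I_supply ≈ 3.39 A

After T1: V = 480.00 × 499/1286 = 186.25 V.
After T2: V = 186.25 × 174/1800 = 18.004 V.
After T3: V = 18.004 × 2070/1978 = 18.842 V.
I_load = 18.842/0.218 = 86.430 A, so P_out = 18.842 × 86.430 = 1628.5 W.
All ideal ⇒ P_in = P_out, so I_supply = 1628.5/480 = 3.39 A.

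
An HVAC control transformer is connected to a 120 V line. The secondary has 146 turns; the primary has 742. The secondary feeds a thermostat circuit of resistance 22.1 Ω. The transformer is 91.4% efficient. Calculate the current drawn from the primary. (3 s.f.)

I_p ≈ 0.230 A

V_s = 120 × 146/742 = 23.612 V.
I_s = V_s/R = 23.612/22.1 = 1.0684 A.
P_out = V_s I_s = 23.612 × 1.0684 = 25.227 W.
P_in = P_out/η = 25.227/0.914 = 27.601 W.
I_p = P_in/V_p = 27.601/120 = 0.230 A.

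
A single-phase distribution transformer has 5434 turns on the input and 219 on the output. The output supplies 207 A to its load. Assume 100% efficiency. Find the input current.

For an ideal transformer I_in/I_out = N_out/N_in, so I_in = 207 × 219/5434 = 8.34 A.

I_in ≈ 8.34 A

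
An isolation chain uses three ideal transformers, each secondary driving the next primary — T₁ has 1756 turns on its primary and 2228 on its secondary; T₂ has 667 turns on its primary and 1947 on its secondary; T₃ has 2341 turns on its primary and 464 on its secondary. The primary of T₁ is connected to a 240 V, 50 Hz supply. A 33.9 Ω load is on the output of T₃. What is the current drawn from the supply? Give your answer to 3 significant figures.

I_supply ≈ 3.82 A

After T₁: V = 240.00 × 2228/1756 = 304.51 V.
After T₂: V = 304.51 × 1947/667 = 888.88 V.
After T₃: V = 888.88 × 464/2341 = 176.18 V.
I_load = 176.18/33.9 = 5.1971 A, so P_out = 176.18 × 5.1971 = 915.62 W.
All ideal ⇒ P_in = P_out, so I_supply = 915.62/240 = 3.82 A.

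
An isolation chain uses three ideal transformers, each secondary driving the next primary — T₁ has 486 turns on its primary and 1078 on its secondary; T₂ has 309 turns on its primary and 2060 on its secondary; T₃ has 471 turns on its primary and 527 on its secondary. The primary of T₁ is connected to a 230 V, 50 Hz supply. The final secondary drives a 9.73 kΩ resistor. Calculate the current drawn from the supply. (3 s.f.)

I_supply ≈ 6.47 A

Secondary of T₁: V = 230.00 × 1078/486 = 510.16 V.
Secondary of T₂: V = 510.16 × 2060/309 = 3401.1 V.
Secondary of T₃: V = 3401.1 × 527/471 = 3805.5 V.
I_load = 3805.5/9730 = 0.39111 A, so P_out = 3805.5 × 0.39111 = 1488.3 W.
All ideal ⇒ P_in = P_out, so I_supply = 1488.3/230 = 6.47 A.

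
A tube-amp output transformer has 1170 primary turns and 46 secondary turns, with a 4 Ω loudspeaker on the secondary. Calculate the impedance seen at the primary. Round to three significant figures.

Z_p ≈ 2590 Ω

Z_p = (N_p/N_s)² × Z_s = (1170/46)² × 4 = 2590 Ω.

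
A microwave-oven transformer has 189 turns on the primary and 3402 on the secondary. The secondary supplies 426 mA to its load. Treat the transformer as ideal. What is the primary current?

I_p ≈ 7.67 A

For an ideal transformer I_p/I_s = N_s/N_p, so I_p = 0.426 × 3402/189 = 7.67 A.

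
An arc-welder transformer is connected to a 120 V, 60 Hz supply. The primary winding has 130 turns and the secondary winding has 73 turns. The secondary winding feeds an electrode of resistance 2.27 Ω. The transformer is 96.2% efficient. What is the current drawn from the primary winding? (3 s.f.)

I_p ≈ 17.3 A

V_s = 120 × 73/130 = 67.385 V.
I_s = V_s/R = 67.385/2.27 = 29.685 A.
P_out = V_s I_s = 67.385 × 29.685 = 2000.3 W.
P_in = P_out/η = 2000.3/0.962 = 2079.3 W.
I_p = P_in/V_p = 2079.3/120 = 17.3 A.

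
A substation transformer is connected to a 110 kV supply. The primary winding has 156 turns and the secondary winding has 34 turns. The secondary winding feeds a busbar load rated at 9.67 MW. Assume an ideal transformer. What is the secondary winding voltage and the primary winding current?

V_s = V_p × N_s/N_p = 110000 × 34/156 = 23974 V.
I_s = P/V_s = 9.67×10^6/23974 = 403.35 A.
I_p = I_s × N_s/N_p = 403.35 × 34/156 = 87.9 A.

V_s ≈ 24000 V, I_p ≈ 87.9 A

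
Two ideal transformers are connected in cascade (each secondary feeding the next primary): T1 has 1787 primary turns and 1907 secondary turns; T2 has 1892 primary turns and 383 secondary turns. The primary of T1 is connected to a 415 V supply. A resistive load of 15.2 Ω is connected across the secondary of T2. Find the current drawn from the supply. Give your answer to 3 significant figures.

I_supply ≈ 1.27 A

After T1: V = 415.00 × 1907/1787 = 442.87 V.
After T2: V = 442.87 × 383/1892 = 89.650 V.
I_load = 89.650/15.2 = 5.8980 A, so P_out = 89.650 × 5.8980 = 528.76 W.
All ideal ⇒ P_in = P_out, so I_supply = 528.76/415 = 1.27 A.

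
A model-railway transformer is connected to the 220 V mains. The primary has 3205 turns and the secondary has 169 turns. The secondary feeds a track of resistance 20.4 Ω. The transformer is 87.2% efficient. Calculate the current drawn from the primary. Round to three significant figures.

I_p ≈ 0.0344 A

V_s = 220 × 169/3205 = 11.601 V.
I_s = V_s/R = 11.601/20.4 = 0.56866 A.
P_out = V_s I_s = 11.601 × 0.56866 = 6.5968 W.
P_in = P_out/η = 6.5968/0.872 = 7.5651 W.
I_p = P_in/V_p = 7.5651/220 = 0.0344 A.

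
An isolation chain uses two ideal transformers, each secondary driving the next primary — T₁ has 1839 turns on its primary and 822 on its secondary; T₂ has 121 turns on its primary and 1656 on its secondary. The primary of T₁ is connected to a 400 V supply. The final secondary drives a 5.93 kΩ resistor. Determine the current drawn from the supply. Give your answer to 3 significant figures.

I_supply ≈ 2.52 A

Secondary of T₁: V = 400.00 × 822/1839 = 178.79 V.
Secondary of T₂: V = 178.79 × 1656/121 = 2446.9 V.
I_load = 2446.9/5930 = 0.41264 A, so P_out = 2446.9 × 0.41264 = 1009.7 W.
All ideal ⇒ P_in = P_out, so I_supply = 1009.7/400 = 2.52 A.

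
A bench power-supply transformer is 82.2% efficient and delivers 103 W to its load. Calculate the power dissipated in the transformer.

P_in = P_out/η = 103/0.822 = 125.304 W.
P_loss = P_in − P_out = 125.304 − 103 = 22.3 W.

P_loss ≈ 22.3 W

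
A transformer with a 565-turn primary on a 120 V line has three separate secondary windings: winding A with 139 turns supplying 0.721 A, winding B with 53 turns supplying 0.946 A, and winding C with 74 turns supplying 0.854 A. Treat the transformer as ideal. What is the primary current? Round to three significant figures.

I_p ≈ 0.378 A

V_A = 120 × 139/565 = 29.522 V; V_B = 120 × 53/565 = 11.257 V; V_C = 120 × 74/565 = 15.717 V.
P_out = V_A I_A + V_B I_B + V_C I_C = 29.522×0.721 + 11.257×0.946 + 15.717×0.854 = 21.285 + 10.649 + 13.422 = 45.356 W.
Ideal ⇒ P_in = P_out, so I_p = P_out/V_p = 45.356/120 = 0.378 A.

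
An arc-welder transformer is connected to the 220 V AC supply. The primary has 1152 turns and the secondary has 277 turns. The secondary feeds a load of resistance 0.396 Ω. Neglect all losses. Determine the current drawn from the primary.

V_s = V_p × N_s/N_p = 220 × 277/1152 = 52.899 V.
I_s = V_s/R = 52.899/0.396 = 133.58 A.
For an ideal transformer I_p N_p = I_s N_s, so I_p = 133.58 × 277/1152 = 32.1 A.

I_p ≈ 32.1 A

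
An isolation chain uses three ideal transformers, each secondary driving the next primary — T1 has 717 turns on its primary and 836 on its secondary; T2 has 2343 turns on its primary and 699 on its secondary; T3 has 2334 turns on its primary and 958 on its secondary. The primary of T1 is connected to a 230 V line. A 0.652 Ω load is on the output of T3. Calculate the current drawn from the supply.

Secondary of T1: V = 230.00 × 836/717 = 268.17 V.
Secondary of T2: V = 268.17 × 699/2343 = 80.006 V.
Secondary of T3: V = 80.006 × 958/2334 = 32.839 V.
I_load = 32.839/0.652 = 50.366 A, so P_out = 32.839 × 50.366 = 1653.9 W.
All ideal ⇒ P_in = P_out, so I_supply = 1653.9/230 = 7.19 A.

I_supply ≈ 7.19 A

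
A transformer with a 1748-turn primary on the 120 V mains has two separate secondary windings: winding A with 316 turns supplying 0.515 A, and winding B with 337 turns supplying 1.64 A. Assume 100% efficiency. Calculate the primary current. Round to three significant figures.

I_p ≈ 0.409 A

V_A = 120 × 316/1748 = 21.693 V; V_B = 120 × 337/1748 = 23.135 V.
P_out = V_A I_A + V_B I_B = 21.693×0.515 + 23.135×1.64 = 11.172 + 37.941 = 49.114 W.
Ideal ⇒ P_in = P_out, so I_p = P_out/V_p = 49.114/120 = 0.409 A.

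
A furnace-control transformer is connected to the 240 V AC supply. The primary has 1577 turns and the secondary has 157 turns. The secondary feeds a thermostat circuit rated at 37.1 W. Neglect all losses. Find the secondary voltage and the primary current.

V_s = V_p × N_s/N_p = 240 × 157/1577 = 23.893 V.
I_s = P/V_s = 37.1/23.893 = 1.5527 A.
I_p = I_s × N_s/N_p = 1.5527 × 157/1577 = 0.155 A.

V_s ≈ 23.9 V, I_p ≈ 0.155 A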